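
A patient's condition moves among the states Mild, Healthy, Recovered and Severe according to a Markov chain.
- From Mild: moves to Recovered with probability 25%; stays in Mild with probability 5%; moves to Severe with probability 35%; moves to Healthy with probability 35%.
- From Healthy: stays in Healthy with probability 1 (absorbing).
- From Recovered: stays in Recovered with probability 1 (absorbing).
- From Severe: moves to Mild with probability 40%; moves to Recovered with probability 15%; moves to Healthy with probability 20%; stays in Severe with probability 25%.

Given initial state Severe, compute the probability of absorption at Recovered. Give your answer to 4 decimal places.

0.4236

Let h(s) be the probability of absorption at Recovered starting from transient state s. Then h(Recovered) = 1 and h(Healthy) = 0. By first-step analysis:
h(Mild) = 0.05·h(Mild) + 0.35·0 + 0.25·1 + 0.35·h(Severe)
h(Severe) = 0.4·h(Mild) + 0.2·0 + 0.15·1 + 0.25·h(Severe)
Solving: h(Mild) = 0.4192, h(Severe) = 0.4236.
Starting from Severe, the probability is 0.4236.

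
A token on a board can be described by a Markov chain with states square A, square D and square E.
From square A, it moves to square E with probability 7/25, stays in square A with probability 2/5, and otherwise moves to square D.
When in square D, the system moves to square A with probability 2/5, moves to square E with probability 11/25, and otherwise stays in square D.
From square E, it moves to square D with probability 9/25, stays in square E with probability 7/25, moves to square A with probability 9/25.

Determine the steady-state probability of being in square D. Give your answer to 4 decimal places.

0.2871

Let the stationary distribution be π with π = πP and π_1 + π_2 + π_3 = 1.
π_1 = 0.4·π_1 + 0.4·π_2 + 0.36·π_3
π_2 = 0.32·π_1 + 0.16·π_2 + 0.36·π_3
Solving with the normalization constraint gives π = (0.3870, 0.2871, 0.3259).
So the stationary probability of square D is 0.2871.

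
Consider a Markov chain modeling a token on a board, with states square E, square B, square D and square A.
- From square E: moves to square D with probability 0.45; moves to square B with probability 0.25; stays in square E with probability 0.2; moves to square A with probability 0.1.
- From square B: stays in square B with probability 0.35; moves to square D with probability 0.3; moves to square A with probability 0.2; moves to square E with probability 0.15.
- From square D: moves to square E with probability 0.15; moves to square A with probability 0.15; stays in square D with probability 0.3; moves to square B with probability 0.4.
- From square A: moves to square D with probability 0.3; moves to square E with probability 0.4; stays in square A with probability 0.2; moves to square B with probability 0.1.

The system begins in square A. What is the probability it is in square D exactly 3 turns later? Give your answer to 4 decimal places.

Propagate the distribution vector 3 turns from square A.
After 0 turns: (0.0000, 0.0000, 0.0000, 1.0000)
After 1 turn: (0.4000, 0.1000, 0.3000, 0.2000)
After 2 turns: (0.2200, 0.2750, 0.3600, 0.1450)
After 3 turns: (0.1973, 0.3098, 0.3330, 0.1600)
P(in square D after 3 turns) = 0.3330

0.3330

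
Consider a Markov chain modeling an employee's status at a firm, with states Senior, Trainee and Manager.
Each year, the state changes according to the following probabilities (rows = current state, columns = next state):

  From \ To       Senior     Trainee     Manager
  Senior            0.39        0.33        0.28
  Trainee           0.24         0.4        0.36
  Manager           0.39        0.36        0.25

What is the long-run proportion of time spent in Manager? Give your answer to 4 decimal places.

Let the stationary distribution be π with π = πP and π_1 + π_2 + π_3 = 1.
π_1 = 0.39·π_1 + 0.24·π_2 + 0.39·π_3
π_2 = 0.33·π_1 + 0.4·π_2 + 0.36·π_3
Solving with the normalization constraint gives π = (0.3353, 0.3645, 0.3002).
So the stationary probability of Manager is 0.3002.

0.3002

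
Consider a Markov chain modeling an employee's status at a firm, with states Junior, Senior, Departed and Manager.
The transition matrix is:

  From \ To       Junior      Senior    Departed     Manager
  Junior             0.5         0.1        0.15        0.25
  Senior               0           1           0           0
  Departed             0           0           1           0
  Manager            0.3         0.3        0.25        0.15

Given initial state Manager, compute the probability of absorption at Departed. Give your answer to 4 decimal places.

0.4857

Let h(s) be the probability of absorption at Departed starting from transient state s. Then h(Departed) = 1 and h(Senior) = 0. By first-step analysis:
h(Junior) = 0.5·h(Junior) + 0.1·0 + 0.15·1 + 0.25·h(Manager)
h(Manager) = 0.3·h(Junior) + 0.3·0 + 0.25·1 + 0.15·h(Manager)
Solving: h(Junior) = 0.5429, h(Manager) = 0.4857.
Starting from Manager, the probability is 0.4857.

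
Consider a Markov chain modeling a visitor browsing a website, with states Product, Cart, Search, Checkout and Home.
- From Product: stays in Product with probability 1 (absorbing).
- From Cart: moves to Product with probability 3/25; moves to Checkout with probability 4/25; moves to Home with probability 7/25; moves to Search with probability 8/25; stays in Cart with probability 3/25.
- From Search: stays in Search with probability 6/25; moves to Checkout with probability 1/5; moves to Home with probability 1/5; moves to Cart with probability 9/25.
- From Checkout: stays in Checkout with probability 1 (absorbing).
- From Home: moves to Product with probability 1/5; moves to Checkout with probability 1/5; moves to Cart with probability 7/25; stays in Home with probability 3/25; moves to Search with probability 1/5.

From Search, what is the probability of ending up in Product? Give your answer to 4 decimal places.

0.2825

Let h(s) be the probability of absorption at Product starting from transient state s. Then h(Product) = 1 and h(Checkout) = 0. By first-step analysis:
h(Cart) = 0.12·1 + 0.12·h(Cart) + 0.32·h(Search) + 0.16·0 + 0.28·h(Home)
h(Search) = 0.36·h(Cart) + 0.24·h(Search) + 0.2·0 + 0.2·h(Home)
h(Home) = 0.2·1 + 0.28·h(Cart) + 0.2·h(Search) + 0.2·0 + 0.12·h(Home)
Solving: h(Cart) = 0.3692, h(Search) = 0.2825, h(Home) = 0.4090.
Starting from Search, the probability is 0.2825.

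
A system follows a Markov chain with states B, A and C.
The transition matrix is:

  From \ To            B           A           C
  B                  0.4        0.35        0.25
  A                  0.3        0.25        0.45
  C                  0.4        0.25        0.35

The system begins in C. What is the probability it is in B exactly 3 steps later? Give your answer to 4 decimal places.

0.3710

Propagate the distribution vector 3 steps from C.
After 0 steps: (0.0000, 0.0000, 1.0000)
After 1 step: (0.4000, 0.2500, 0.3500)
After 2 steps: (0.3750, 0.2900, 0.3350)
After 3 steps: (0.3710, 0.2875, 0.3415)
P(in B after 3 steps) = 0.3710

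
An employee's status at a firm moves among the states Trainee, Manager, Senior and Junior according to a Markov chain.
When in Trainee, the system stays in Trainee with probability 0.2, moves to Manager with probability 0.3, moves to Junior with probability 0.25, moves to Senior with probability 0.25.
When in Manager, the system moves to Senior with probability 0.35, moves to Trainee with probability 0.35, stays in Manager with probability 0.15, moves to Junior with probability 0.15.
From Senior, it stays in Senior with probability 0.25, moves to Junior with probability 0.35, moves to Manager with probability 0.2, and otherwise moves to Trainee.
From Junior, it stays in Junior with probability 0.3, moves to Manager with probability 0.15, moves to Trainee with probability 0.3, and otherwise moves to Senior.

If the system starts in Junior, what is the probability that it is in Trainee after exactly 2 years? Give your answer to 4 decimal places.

0.2525

Propagate the distribution vector 2 years from Junior.
After 0 years: (0.0000, 0.0000, 0.0000, 1.0000)
After 1 year: (0.3000, 0.1500, 0.2500, 0.3000)
After 2 years: (0.2525, 0.2075, 0.2650, 0.2750)
P(in Trainee after 2 years) = 0.2525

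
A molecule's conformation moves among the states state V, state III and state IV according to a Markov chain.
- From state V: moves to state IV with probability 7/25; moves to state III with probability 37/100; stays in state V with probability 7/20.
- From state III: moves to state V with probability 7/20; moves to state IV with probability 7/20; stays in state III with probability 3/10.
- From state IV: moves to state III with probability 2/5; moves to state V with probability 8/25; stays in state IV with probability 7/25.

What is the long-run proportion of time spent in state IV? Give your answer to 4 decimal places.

0.3048

Let the stationary distribution be π with π = πP and π_1 + π_2 + π_3 = 1.
π_1 = 0.35·π_1 + 0.35·π_2 + 0.32·π_3
π_2 = 0.37·π_1 + 0.3·π_2 + 0.4·π_3
Solving with the normalization constraint gives π = (0.3409, 0.3543, 0.3048).
So the stationary probability of state IV is 0.3048.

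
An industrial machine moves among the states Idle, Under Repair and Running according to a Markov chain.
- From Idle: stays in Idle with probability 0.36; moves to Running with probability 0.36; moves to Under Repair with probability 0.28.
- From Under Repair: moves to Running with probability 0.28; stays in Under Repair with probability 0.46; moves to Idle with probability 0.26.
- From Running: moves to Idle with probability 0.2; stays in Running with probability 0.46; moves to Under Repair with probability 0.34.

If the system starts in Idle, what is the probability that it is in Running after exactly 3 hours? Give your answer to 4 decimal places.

Propagate the distribution vector 3 hours from Idle.
After 0 hours: (1.0000, 0.0000, 0.0000)
After 1 hour: (0.3600, 0.2800, 0.3600)
After 2 hours: (0.2744, 0.3520, 0.3736)
After 3 hours: (0.2650, 0.3658, 0.3692)
P(in Running after 3 hours) = 0.3692

0.3692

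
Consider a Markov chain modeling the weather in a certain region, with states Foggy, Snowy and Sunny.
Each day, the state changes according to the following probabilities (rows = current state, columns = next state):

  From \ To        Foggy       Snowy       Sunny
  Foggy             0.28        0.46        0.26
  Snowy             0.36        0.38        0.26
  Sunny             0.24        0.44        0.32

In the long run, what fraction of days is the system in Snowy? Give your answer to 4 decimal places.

0.4208

Let the stationary distribution be π with π = πP and π_1 + π_2 + π_3 = 1.
π_1 = 0.28·π_1 + 0.36·π_2 + 0.24·π_3
π_2 = 0.46·π_1 + 0.38·π_2 + 0.44·π_3
Solving with the normalization constraint gives π = (0.3026, 0.4208, 0.2766).
So the stationary probability of Snowy is 0.4208.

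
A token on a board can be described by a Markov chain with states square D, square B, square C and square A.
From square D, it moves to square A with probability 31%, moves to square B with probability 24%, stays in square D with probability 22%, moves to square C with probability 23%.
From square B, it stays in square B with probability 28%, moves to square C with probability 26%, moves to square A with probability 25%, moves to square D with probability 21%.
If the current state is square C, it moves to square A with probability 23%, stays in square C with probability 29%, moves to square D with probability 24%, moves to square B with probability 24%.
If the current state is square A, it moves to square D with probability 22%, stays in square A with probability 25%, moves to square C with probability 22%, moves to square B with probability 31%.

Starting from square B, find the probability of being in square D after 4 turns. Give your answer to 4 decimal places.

Propagate the distribution vector 4 turns from square B.
After 0 turns: (0.0000, 1.0000, 0.0000, 0.0000)
After 1 turn: (0.2100, 0.2800, 0.2600, 0.2500)
After 2 turns: (0.2224, 0.2687, 0.2515, 0.2574)
After 3 turns: (0.2223, 0.2688, 0.2506, 0.2583)
After 4 turns: (0.2223, 0.2688, 0.2505, 0.2583)
P(in square D after 4 turns) = 0.2223

0.2223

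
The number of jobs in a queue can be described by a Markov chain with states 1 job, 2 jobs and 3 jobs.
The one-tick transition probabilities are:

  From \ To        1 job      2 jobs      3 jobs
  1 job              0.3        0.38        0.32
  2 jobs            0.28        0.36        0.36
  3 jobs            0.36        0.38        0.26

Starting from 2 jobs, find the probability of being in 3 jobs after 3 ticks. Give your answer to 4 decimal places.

Propagate the distribution vector 3 ticks from 2 jobs.
After 0 ticks: (0.0000, 1.0000, 0.0000)
After 1 tick: (0.2800, 0.3600, 0.3600)
After 2 ticks: (0.3144, 0.3728, 0.3128)
After 3 ticks: (0.3113, 0.3725, 0.3161)
P(in 3 jobs after 3 ticks) = 0.3161

0.3161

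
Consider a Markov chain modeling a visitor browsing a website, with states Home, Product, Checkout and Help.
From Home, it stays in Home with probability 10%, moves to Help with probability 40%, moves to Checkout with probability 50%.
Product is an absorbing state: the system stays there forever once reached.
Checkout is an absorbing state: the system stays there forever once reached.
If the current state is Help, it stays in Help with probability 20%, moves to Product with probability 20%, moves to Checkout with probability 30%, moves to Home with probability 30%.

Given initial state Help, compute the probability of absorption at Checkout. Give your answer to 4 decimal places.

Let h(s) be the probability of absorption at Checkout starting from transient state s. Then h(Checkout) = 1 and h(Product) = 0. By first-step analysis:
h(Home) = 0.1·h(Home) + 0.5·1 + 0.4·h(Help)
h(Help) = 0.3·h(Home) + 0.2·0 + 0.3·1 + 0.2·h(Help)
Solving: h(Home) = 0.8667, h(Help) = 0.7000.
Starting from Help, the probability is 0.7000.

0.7000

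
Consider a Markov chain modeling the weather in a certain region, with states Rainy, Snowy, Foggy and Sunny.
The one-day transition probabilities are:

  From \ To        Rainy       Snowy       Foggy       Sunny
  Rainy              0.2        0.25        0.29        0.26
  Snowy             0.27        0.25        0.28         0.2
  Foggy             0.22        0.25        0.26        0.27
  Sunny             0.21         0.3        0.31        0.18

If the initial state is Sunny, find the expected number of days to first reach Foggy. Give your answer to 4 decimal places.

Let t(s) be the expected number of days to first reach Foggy from state s, with t(Foggy) = 0. Conditioning on the first day:
t(Rainy) = 1 + 0.2·t(Rainy) + 0.25·t(Snowy) + 0.26·t(Sunny)
t(Snowy) = 1 + 0.27·t(Rainy) + 0.25·t(Snowy) + 0.2·t(Sunny)
t(Sunny) = 1 + 0.21·t(Rainy) + 0.3·t(Snowy) + 0.18·t(Sunny)
Solving: t(Rainy) = 3.4257, t(Snowy) = 3.4637, t(Sunny) = 3.3640.
Expected days from Sunny to Foggy: 3.3640.

3.3640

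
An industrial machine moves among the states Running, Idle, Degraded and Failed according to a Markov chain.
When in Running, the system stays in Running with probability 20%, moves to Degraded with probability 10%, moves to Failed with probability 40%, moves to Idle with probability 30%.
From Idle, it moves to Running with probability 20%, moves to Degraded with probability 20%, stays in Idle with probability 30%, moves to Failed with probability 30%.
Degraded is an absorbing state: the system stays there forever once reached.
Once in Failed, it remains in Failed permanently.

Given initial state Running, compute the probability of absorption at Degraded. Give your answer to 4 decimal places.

0.2600

Let h(s) be the probability of absorption at Degraded starting from transient state s. Then h(Degraded) = 1 and h(Failed) = 0. By first-step analysis:
h(Running) = 0.2·h(Running) + 0.3·h(Idle) + 0.1·1 + 0.4·0
h(Idle) = 0.2·h(Running) + 0.3·h(Idle) + 0.2·1 + 0.3·0
Solving: h(Running) = 0.2600, h(Idle) = 0.3600.
Starting from Running, the probability is 0.2600.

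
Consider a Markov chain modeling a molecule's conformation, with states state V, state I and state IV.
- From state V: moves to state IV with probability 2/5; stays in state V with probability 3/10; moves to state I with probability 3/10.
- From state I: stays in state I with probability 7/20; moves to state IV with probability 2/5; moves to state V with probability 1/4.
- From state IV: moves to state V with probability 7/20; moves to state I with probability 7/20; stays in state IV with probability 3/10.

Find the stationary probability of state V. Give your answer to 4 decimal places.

0.3014

Let the stationary distribution be π with π = πP and π_1 + π_2 + π_3 = 1.
π_1 = 0.3·π_1 + 0.25·π_2 + 0.35·π_3
π_2 = 0.3·π_1 + 0.35·π_2 + 0.35·π_3
Solving with the normalization constraint gives π = (0.3014, 0.3349, 0.3636).
So the stationary probability of state V is 0.3014.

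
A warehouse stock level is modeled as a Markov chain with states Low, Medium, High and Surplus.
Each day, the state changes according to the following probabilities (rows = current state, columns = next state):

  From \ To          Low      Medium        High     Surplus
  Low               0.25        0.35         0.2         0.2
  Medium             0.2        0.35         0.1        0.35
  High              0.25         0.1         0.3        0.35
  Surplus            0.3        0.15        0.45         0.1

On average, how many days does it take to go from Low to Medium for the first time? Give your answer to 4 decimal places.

Let t(s) be the expected number of days to first reach Medium from state s, with t(Medium) = 0. Conditioning on the first day:
t(Low) = 1 + 0.25·t(Low) + 0.2·t(High) + 0.2·t(Surplus)
t(High) = 1 + 0.25·t(Low) + 0.3·t(High) + 0.35·t(Surplus)
t(Surplus) = 1 + 0.3·t(Low) + 0.45·t(High) + 0.1·t(Surplus)
Solving: t(Low) = 4.2546, t(High) = 5.6170, t(Surplus) = 5.3378.
Expected days from Low to Medium: 4.2546.

4.2546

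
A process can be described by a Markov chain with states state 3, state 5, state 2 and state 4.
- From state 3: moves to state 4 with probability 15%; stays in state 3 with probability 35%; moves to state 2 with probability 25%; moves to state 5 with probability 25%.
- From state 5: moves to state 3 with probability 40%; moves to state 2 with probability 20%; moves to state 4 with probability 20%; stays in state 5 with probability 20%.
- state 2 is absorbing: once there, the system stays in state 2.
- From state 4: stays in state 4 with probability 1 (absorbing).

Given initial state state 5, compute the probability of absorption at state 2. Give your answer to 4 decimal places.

Let h(s) be the probability of absorption at state 2 starting from transient state s. Then h(state 2) = 1 and h(state 4) = 0. By first-step analysis:
h(state 3) = 0.35·h(state 3) + 0.25·h(state 5) + 0.25·1 + 0.15·0
h(state 5) = 0.4·h(state 3) + 0.2·h(state 5) + 0.2·1 + 0.2·0
Solving: h(state 3) = 0.5952, h(state 5) = 0.5476.
Starting from state 5, the probability is 0.5476.

0.5476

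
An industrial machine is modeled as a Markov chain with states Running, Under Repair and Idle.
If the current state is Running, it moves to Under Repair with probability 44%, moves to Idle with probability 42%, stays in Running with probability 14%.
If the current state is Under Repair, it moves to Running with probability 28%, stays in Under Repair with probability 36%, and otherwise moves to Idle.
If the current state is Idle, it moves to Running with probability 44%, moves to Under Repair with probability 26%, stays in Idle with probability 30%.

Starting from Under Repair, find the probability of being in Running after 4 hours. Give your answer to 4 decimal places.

Propagate the distribution vector 4 hours from Under Repair.
After 0 hours: (0.0000, 1.0000, 0.0000)
After 1 hour: (0.2800, 0.3600, 0.3600)
After 2 hours: (0.2984, 0.3464, 0.3552)
After 3 hours: (0.2951, 0.3484, 0.3566)
After 4 hours: (0.2957, 0.3479, 0.3563)
P(in Running after 4 hours) = 0.2957

0.2957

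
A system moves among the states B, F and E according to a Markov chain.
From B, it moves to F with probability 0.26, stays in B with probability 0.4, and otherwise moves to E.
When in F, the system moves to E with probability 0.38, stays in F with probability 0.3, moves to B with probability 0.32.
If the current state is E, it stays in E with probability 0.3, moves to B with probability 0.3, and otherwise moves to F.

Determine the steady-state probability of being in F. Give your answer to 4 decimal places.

0.3203

Let the stationary distribution be π with π = πP and π_1 + π_2 + π_3 = 1.
π_1 = 0.4·π_1 + 0.32·π_2 + 0.3·π_3
π_2 = 0.26·π_1 + 0.3·π_2 + 0.4·π_3
Solving with the normalization constraint gives π = (0.3405, 0.3203, 0.3392).
So the stationary probability of F is 0.3203.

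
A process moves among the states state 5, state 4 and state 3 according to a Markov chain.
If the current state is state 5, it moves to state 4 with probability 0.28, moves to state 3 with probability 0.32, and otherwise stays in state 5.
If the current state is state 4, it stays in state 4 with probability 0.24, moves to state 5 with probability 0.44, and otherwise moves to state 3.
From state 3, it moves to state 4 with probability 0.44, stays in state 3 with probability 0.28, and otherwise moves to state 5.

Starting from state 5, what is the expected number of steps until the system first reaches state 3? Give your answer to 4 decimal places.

Let t(s) be the expected number of steps to first reach state 3 from state s, with t(state 3) = 0. Conditioning on the first step:
t(state 5) = 1 + 0.4·t(state 5) + 0.28·t(state 4)
t(state 4) = 1 + 0.44·t(state 5) + 0.24·t(state 4)
Solving: t(state 5) = 3.1250, t(state 4) = 3.1250.
Expected steps from state 5 to state 3: 3.1250.

3.1250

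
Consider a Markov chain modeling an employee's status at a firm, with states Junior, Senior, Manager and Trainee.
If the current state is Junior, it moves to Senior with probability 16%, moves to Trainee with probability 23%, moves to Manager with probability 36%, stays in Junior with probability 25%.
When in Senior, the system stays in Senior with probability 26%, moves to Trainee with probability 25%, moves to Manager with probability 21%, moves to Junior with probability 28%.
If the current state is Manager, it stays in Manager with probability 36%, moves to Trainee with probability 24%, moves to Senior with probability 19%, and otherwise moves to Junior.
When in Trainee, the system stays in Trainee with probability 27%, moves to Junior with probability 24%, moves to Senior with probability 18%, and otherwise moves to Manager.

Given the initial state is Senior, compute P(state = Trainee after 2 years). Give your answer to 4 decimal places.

Propagate the distribution vector 2 years from Senior.
After 0 years: (0.0000, 1.0000, 0.0000, 0.0000)
After 1 year: (0.2800, 0.2600, 0.2100, 0.2500)
After 2 years: (0.2469, 0.1973, 0.3085, 0.2473)
P(in Trainee after 2 years) = 0.2473

0.2473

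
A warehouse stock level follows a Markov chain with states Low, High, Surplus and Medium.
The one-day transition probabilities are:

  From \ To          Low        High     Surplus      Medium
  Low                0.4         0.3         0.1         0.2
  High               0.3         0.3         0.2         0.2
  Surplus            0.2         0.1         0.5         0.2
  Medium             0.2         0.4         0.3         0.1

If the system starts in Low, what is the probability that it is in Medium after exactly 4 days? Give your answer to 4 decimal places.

Propagate the distribution vector 4 days from Low.
After 0 days: (1.0000, 0.0000, 0.0000, 0.0000)
After 1 day: (0.4000, 0.3000, 0.1000, 0.2000)
After 2 days: (0.3100, 0.3000, 0.2100, 0.1800)
After 3 days: (0.2920, 0.2760, 0.2500, 0.1820)
After 4 days: (0.2860, 0.2682, 0.2640, 0.1818)
P(in Medium after 4 days) = 0.1818

0.1818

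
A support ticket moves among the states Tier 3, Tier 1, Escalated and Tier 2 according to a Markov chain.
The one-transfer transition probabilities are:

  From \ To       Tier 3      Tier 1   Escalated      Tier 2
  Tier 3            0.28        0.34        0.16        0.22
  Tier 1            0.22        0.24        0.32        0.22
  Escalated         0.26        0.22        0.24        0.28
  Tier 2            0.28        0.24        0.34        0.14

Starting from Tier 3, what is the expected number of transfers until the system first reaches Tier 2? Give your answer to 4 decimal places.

Let t(s) be the expected number of transfers to first reach Tier 2 from state s, with t(Tier 2) = 0. Conditioning on the first transfer:
t(Tier 3) = 1 + 0.28·t(Tier 3) + 0.34·t(Tier 1) + 0.16·t(Escalated)
t(Tier 1) = 1 + 0.22·t(Tier 3) + 0.24·t(Tier 1) + 0.32·t(Escalated)
t(Escalated) = 1 + 0.26·t(Tier 3) + 0.22·t(Tier 1) + 0.24·t(Escalated)
Solving: t(Tier 3) = 4.2844, t(Tier 1) = 4.2445, t(Escalated) = 4.0102.
Expected transfers from Tier 3 to Tier 2: 4.2844.

4.2844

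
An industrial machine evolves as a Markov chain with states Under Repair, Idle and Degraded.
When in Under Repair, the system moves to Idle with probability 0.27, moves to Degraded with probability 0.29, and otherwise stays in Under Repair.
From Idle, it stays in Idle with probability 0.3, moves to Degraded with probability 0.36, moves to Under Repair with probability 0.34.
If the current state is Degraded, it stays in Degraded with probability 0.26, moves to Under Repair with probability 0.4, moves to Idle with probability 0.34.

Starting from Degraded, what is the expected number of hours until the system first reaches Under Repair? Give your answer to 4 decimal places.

2.6289

Let t(s) be the expected number of hours to first reach Under Repair from state s, with t(Under Repair) = 0. Conditioning on the first hour:
t(Idle) = 1 + 0.3·t(Idle) + 0.36·t(Degraded)
t(Degraded) = 1 + 0.34·t(Idle) + 0.26·t(Degraded)
Solving: t(Idle) = 2.7806, t(Degraded) = 2.6289.
Expected hours from Degraded to Under Repair: 2.6289.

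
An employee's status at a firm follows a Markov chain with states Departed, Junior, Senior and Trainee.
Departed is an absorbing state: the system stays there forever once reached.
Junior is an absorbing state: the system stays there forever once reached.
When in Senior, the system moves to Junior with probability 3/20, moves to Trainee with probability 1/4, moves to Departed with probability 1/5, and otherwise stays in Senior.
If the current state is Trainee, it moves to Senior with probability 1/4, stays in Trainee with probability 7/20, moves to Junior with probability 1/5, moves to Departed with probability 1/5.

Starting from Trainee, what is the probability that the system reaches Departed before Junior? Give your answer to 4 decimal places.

0.5191

Let h(s) be the probability of absorption at Departed starting from transient state s. Then h(Departed) = 1 and h(Junior) = 0. By first-step analysis:
h(Senior) = 0.2·1 + 0.15·0 + 0.4·h(Senior) + 0.25·h(Trainee)
h(Trainee) = 0.2·1 + 0.2·0 + 0.25·h(Senior) + 0.35·h(Trainee)
Solving: h(Senior) = 0.5496, h(Trainee) = 0.5191.
Starting from Trainee, the probability is 0.5191.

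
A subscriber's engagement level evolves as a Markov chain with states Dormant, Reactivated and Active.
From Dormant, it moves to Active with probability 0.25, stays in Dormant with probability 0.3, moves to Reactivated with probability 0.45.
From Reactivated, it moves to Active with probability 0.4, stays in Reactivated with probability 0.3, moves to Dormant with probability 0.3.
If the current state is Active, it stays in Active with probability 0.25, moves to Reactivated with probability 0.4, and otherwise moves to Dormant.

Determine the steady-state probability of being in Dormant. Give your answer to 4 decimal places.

0.3153

Let the stationary distribution be π with π = πP and π_1 + π_2 + π_3 = 1.
π_1 = 0.3·π_1 + 0.3·π_2 + 0.35·π_3
π_2 = 0.45·π_1 + 0.3·π_2 + 0.4·π_3
Solving with the normalization constraint gives π = (0.3153, 0.3780, 0.3067).
So the stationary probability of Dormant is 0.3153.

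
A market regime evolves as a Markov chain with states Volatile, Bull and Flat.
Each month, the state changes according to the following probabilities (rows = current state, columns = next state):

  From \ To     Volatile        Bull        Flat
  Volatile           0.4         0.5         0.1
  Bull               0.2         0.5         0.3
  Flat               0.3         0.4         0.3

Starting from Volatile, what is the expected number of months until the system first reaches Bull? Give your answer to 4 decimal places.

2.0513

Let t(s) be the expected number of months to first reach Bull from state s, with t(Bull) = 0. Conditioning on the first month:
t(Volatile) = 1 + 0.4·t(Volatile) + 0.1·t(Flat)
t(Flat) = 1 + 0.3·t(Volatile) + 0.3·t(Flat)
Solving: t(Volatile) = 2.0513, t(Flat) = 2.3077.
Expected months from Volatile to Bull: 2.0513.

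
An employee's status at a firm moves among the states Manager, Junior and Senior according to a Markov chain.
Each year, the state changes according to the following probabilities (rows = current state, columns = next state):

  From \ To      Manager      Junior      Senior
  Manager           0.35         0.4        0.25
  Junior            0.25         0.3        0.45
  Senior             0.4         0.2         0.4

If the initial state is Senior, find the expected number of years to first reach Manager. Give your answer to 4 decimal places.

2.7273

Let t(s) be the expected number of years to first reach Manager from state s, with t(Manager) = 0. Conditioning on the first year:
t(Junior) = 1 + 0.3·t(Junior) + 0.45·t(Senior)
t(Senior) = 1 + 0.2·t(Junior) + 0.4·t(Senior)
Solving: t(Junior) = 3.1818, t(Senior) = 2.7273.
Expected years from Senior to Manager: 2.7273.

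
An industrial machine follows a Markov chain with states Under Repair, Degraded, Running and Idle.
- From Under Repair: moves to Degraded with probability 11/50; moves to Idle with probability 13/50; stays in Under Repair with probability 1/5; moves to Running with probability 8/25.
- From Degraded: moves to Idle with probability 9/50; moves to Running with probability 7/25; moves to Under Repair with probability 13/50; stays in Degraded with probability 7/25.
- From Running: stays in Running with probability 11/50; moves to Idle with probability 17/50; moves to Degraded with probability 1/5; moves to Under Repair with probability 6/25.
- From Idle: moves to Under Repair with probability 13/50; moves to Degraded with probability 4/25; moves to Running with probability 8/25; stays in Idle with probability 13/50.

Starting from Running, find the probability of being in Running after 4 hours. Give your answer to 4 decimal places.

Propagate the distribution vector 4 hours from Running.
After 0 hours: (0.0000, 0.0000, 1.0000, 0.0000)
After 1 hour: (0.2400, 0.2000, 0.2200, 0.3400)
After 2 hours: (0.2412, 0.2072, 0.2900, 0.2616)
After 3 hours: (0.2397, 0.2109, 0.2827, 0.2666)
After 4 hours: (0.2400, 0.2110, 0.2833, 0.2657)
P(in Running after 4 hours) = 0.2833

0.2833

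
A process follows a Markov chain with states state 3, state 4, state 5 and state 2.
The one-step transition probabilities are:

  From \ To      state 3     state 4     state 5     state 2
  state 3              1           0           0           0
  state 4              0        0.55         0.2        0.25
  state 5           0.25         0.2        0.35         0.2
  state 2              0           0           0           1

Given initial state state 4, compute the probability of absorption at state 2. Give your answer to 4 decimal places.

0.8020

Let h(s) be the probability of absorption at state 2 starting from transient state s. Then h(state 2) = 1 and h(state 3) = 0. By first-step analysis:
h(state 4) = 0.55·h(state 4) + 0.2·h(state 5) + 0.25·1
h(state 5) = 0.25·0 + 0.2·h(state 4) + 0.35·h(state 5) + 0.2·1
Solving: h(state 4) = 0.8020, h(state 5) = 0.5545.
Starting from state 4, the probability is 0.8020.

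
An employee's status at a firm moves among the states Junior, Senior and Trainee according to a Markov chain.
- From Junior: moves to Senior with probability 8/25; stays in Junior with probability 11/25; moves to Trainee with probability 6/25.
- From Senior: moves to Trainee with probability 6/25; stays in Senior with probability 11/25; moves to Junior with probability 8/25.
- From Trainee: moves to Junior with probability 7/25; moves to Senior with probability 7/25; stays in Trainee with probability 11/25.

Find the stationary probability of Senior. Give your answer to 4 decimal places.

Let the stationary distribution be π with π = πP and π_1 + π_2 + π_3 = 1.
π_1 = 0.44·π_1 + 0.32·π_2 + 0.28·π_3
π_2 = 0.32·π_1 + 0.44·π_2 + 0.28·π_3
Solving with the normalization constraint gives π = (0.3500, 0.3500, 0.3000).
So the stationary probability of Senior is 0.3500.

0.3500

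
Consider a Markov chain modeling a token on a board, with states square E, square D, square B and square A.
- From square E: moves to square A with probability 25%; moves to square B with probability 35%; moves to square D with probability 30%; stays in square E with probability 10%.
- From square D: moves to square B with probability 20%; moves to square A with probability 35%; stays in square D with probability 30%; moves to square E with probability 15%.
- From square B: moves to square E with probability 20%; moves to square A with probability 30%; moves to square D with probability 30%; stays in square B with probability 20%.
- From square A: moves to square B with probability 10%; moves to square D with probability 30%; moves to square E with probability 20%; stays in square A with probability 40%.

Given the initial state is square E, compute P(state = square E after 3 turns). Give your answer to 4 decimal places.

Propagate the distribution vector 3 turns from square E.
After 0 turns: (1.0000, 0.0000, 0.0000, 0.0000)
After 1 turn: (0.1000, 0.3000, 0.3500, 0.2500)
After 2 turns: (0.1750, 0.3000, 0.1900, 0.3350)
After 3 turns: (0.1675, 0.3000, 0.1928, 0.3398)
P(in square E after 3 turns) = 0.1675

0.1675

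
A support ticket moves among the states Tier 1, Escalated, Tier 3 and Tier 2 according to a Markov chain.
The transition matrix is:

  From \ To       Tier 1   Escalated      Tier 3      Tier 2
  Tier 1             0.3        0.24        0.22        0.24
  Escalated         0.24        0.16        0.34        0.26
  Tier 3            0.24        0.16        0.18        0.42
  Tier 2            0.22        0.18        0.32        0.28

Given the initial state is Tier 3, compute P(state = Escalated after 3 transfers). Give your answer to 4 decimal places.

Propagate the distribution vector 3 transfers from Tier 3.
After 0 transfers: (0.0000, 0.0000, 1.0000, 0.0000)
After 1 transfer: (0.2400, 0.1600, 0.1800, 0.4200)
After 2 transfers: (0.2460, 0.1876, 0.2740, 0.2924)
After 3 transfers: (0.2489, 0.1855, 0.2608, 0.3048)
P(in Escalated after 3 transfers) = 0.1855

0.1855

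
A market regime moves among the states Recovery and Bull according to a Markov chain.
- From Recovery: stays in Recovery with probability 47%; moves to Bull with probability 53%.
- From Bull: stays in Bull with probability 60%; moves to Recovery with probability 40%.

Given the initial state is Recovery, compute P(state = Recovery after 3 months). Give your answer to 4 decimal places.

0.4303

Propagate the distribution vector 3 months from Recovery.
After 0 months: (1.0000, 0.0000)
After 1 month: (0.4700, 0.5300)
After 2 months: (0.4329, 0.5671)
After 3 months: (0.4303, 0.5697)
P(in Recovery after 3 months) = 0.4303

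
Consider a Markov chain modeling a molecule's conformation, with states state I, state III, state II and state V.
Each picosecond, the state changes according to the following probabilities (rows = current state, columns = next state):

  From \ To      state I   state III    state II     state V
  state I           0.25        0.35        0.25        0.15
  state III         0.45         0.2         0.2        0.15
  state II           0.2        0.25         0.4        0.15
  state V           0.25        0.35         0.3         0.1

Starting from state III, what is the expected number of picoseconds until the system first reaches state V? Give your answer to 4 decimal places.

Let t(s) be the expected number of picoseconds to first reach state V from state s, with t(state V) = 0. Conditioning on the first picosecond:
t(state I) = 1 + 0.25·t(state I) + 0.35·t(state III) + 0.25·t(state II)
t(state III) = 1 + 0.45·t(state I) + 0.2·t(state III) + 0.2·t(state II)
t(state II) = 1 + 0.2·t(state I) + 0.25·t(state III) + 0.4·t(state II)
Solving: t(state I) = 6.6667, t(state III) = 6.6667, t(state II) = 6.6667.
Expected picoseconds from state III to state V: 6.6667.

6.6667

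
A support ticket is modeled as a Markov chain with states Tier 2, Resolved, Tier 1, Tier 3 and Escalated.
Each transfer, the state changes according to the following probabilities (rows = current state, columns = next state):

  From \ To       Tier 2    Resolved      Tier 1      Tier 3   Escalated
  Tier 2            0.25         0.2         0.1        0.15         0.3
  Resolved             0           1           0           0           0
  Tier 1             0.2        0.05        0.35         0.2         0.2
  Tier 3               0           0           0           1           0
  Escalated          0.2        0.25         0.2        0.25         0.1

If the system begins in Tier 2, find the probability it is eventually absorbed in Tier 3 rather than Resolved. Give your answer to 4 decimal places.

Let h(s) be the probability of absorption at Tier 3 starting from transient state s. Then h(Tier 3) = 1 and h(Resolved) = 0. By first-step analysis:
h(Tier 2) = 0.25·h(Tier 2) + 0.2·0 + 0.1·h(Tier 1) + 0.15·1 + 0.3·h(Escalated)
h(Tier 1) = 0.2·h(Tier 2) + 0.05·0 + 0.35·h(Tier 1) + 0.2·1 + 0.2·h(Escalated)
h(Escalated) = 0.2·h(Tier 2) + 0.25·0 + 0.2·h(Tier 1) + 0.25·1 + 0.1·h(Escalated)
Solving: h(Tier 2) = 0.4929, h(Tier 1) = 0.6210, h(Escalated) = 0.5253.
Starting from Tier 2, the probability is 0.4929.

0.4929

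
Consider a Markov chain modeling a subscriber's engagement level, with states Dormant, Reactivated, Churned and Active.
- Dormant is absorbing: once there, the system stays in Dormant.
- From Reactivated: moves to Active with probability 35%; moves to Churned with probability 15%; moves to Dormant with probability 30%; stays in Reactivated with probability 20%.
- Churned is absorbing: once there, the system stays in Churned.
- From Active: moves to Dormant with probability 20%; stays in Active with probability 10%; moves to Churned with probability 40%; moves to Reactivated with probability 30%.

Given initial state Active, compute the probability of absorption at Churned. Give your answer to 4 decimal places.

Let h(s) be the probability of absorption at Churned starting from transient state s. Then h(Churned) = 1 and h(Dormant) = 0. By first-step analysis:
h(Reactivated) = 0.3·0 + 0.2·h(Reactivated) + 0.15·1 + 0.35·h(Active)
h(Active) = 0.2·0 + 0.3·h(Reactivated) + 0.4·1 + 0.1·h(Active)
Solving: h(Reactivated) = 0.4472, h(Active) = 0.5935.
Starting from Active, the probability is 0.5935.

0.5935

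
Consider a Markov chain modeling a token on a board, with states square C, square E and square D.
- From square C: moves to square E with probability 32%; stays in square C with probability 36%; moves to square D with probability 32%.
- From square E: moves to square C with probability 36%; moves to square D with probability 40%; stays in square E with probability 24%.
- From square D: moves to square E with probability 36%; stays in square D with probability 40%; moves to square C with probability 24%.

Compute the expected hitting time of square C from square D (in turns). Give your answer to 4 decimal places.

3.5897

Let t(s) be the expected number of turns to first reach square C from state s, with t(square C) = 0. Conditioning on the first turn:
t(square E) = 1 + 0.24·t(square E) + 0.4·t(square D)
t(square D) = 1 + 0.36·t(square E) + 0.4·t(square D)
Solving: t(square E) = 3.2051, t(square D) = 3.5897.
Expected turns from square D to square C: 3.5897.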